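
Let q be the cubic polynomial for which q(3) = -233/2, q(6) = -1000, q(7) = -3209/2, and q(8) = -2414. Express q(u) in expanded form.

q(u) = -5u^3 + (5/2)u^2 - 2u + 2

Using the Lagrange interpolation formula with nodes 3, 6, 7, 8:
  L_0(u) = (u - 6)(u - 7)(u - 8) / -60
  L_1(u) = (u - 3)(u - 7)(u - 8) / 6
  L_2(u) = (u - 3)(u - 6)(u - 8) / -4
  L_3(u) = (u - 3)(u - 6)(u - 7) / 10
Then q(u) = -233/2·L_0(u) - 1000·L_1(u) - 3209/2·L_2(u) - 2414·L_3(u).
Expanding and collecting terms gives q(u) = -5u^3 + (5/2)u^2 - 2u + 2.
Check: q(3) = -233/2. ✓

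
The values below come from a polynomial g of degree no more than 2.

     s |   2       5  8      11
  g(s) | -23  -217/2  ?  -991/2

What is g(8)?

-266

The 3 known points determine the degree-2 polynomial uniquely.
Write g(s) = as^2 + bs + c. Substituting each data point gives a linear system:
  4a + 2b + c = -23
  25a + 5b + c = -217/2
  121a + 11b + c = -991/2
Solving the system yields a = -4, b = -1/2, c = -6.
So g(s) = -4s^2 - (1/2)s - 6.
Then g(8) = -266.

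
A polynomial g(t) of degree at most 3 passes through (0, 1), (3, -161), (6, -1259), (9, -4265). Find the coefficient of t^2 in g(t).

Write g(t) = at^3 + bt^2 + ct + d. Substituting each data point gives a linear system:
  d = 1
  27a + 9b + 3c + d = -161
  216a + 36b + 6c + d = -1259
  729a + 81b + 9c + d = -4265
Solving the system yields a = -6, b = 2, c = -6, d = 1.
So g(t) = -6t^3 + 2t^2 - 6t + 1.
The coefficient of t^2 is 2.

2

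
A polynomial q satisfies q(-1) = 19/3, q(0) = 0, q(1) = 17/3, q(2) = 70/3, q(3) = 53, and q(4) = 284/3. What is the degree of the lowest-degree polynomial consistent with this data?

Forward differences of the values at u = -1, 0, 1, 2, 3, 4:
  q  : 19/3  0  17/3  70/3  53  284/3
  Δ  : -19/3  17/3  53/3  89/3  125/3
  Δ^2: 12  12  12  12
  Δ^3: 0  0  0
  Δ^4: 0  0
  Δ^5: 0
The second differences are constant (12) and nonzero, while all higher differences vanish, so the minimal degree is 2.

2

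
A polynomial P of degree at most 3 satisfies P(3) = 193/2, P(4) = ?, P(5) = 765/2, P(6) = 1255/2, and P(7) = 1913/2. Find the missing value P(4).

419/2

The 4 known points determine the degree-3 polynomial uniquely.
Write P(t) = at^3 + bt^2 + ct + d. Substituting each data point gives a linear system:
  27a + 9b + 3c + d = 193/2
  125a + 25b + 5c + d = 765/2
  216a + 36b + 6c + d = 1255/2
  343a + 49b + 7c + d = 1913/2
Solving the system yields a = 2, b = 6, c = -3, d = -5/2.
So P(t) = 2t^3 + 6t^2 - 3t - 5/2.
Then P(4) = 419/2.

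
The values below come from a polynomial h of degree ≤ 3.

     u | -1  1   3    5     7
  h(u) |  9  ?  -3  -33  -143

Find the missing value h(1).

-5

On equispaced nodes a degree-3 polynomial has vanishing fourth forward difference, so
  h(-1) - 4·h(1) + 6·h(3) - 4·h(5) + h(7) = 0.
Substituting the known values and solving for h(1):
  -4·h(1) = 20
  h(1) = -5.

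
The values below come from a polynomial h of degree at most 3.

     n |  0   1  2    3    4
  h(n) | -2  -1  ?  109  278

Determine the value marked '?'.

The 4 known points determine the degree-3 polynomial uniquely.
Write h(n) = an^3 + bn^2 + cn + d. Substituting each data point gives a linear system:
  d = -2
  a + b + c + d = -1
  27a + 9b + 3c + d = 109
  64a + 16b + 4c + d = 278
Solving the system yields a = 5, b = -2, c = -2, d = -2.
So h(n) = 5n³ - 2n² - 2n - 2.
Then h(2) = 26.

26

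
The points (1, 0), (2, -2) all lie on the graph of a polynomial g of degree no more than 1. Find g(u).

Write g(u) = au + b. Substituting each data point gives a linear system:
  a + b = 0
  2a + b = -2
Solving the system yields a = -2, b = 2.
So g(u) = -2u + 2.
Check: g(1) = 0. ✓

g(u) = -2u + 2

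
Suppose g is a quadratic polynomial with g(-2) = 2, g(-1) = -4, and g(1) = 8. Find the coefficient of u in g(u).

6

Write g(u) = au^2 + bu + c. Substituting each data point gives a linear system:
  4a - 2b + c = 2
  a - b + c = -4
  a + b + c = 8
Solving the system yields a = 4, b = 6, c = -2.
So g(u) = 4u^2 + 6u - 2.
The coefficient of u is 6.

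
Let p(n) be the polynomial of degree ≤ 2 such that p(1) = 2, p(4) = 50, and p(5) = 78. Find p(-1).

Write p(n) = an^2 + bn + c. Substituting each data point gives a linear system:
  a + b + c = 2
  16a + 4b + c = 50
  25a + 5b + c = 78
Solving the system yields a = 3, b = 1, c = -2.
So p(n) = 3n^2 + n - 2.
Then p(-1) = 0.

0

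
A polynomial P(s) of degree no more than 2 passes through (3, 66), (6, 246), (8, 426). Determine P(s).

P(s) = 6s^2 + 6s - 6

Write P(s) = as^2 + bs + c. Substituting each data point gives a linear system:
  9a + 3b + c = 66
  36a + 6b + c = 246
  64a + 8b + c = 426
Solving the system yields a = 6, b = 6, c = -6.
So P(s) = 6s^2 + 6s - 6.
Check: P(8) = 426. ✓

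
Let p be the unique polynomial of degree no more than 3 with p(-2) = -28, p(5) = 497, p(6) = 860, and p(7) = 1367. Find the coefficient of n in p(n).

-1

Write p(n) = an^3 + bn^2 + cn + d. Substituting each data point gives a linear system:
  -8a + 4b - 2c + d = -28
  125a + 25b + 5c + d = 497
  216a + 36b + 6c + d = 860
  343a + 49b + 7c + d = 1367
Solving the system yields a = 4, b = 0, c = -1, d = 2.
So p(n) = 4n^3 - n + 2.
The coefficient of n is -1.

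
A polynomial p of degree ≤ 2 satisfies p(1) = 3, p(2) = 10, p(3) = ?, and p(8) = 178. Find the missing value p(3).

The 3 known points determine the degree-2 polynomial uniquely.
Write p(t) = at^2 + bt + c. Substituting each data point gives a linear system:
  a + b + c = 3
  4a + 2b + c = 10
  64a + 8b + c = 178
Solving the system yields a = 3, b = -2, c = 2.
So p(t) = 3t² - 2t + 2.
Then p(3) = 23.

23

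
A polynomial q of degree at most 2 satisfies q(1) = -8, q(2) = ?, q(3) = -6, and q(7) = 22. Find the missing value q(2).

The 3 known points determine the degree-2 polynomial uniquely.
Write q(t) = at^2 + bt + c. Substituting each data point gives a linear system:
  a + b + c = -8
  9a + 3b + c = -6
  49a + 7b + c = 22
Solving the system yields a = 1, b = -3, c = -6.
So q(t) = t^2 - 3t - 6.
Then q(2) = -8.

-8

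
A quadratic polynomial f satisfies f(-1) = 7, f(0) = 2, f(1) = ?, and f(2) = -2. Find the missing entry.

-1

On equispaced nodes a degree-2 polynomial has vanishing third forward difference, so
  - f(-1) + 3·f(0) - 3·f(1) + f(2) = 0.
Substituting the known values and solving for f(1):
  -3·f(1) = 3
  f(1) = -1.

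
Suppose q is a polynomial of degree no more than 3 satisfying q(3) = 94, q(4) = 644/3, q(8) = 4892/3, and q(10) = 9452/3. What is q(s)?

q(s) = 3s^3 + (5/3)s^2 - 2s + 4

Write q(s) = as^3 + bs^2 + cs + d. Substituting each data point gives a linear system:
  27a + 9b + 3c + d = 94
  64a + 16b + 4c + d = 644/3
  512a + 64b + 8c + d = 4892/3
  1000a + 100b + 10c + d = 9452/3
Solving the system yields a = 3, b = 5/3, c = -2, d = 4.
So q(s) = 3s^3 + (5/3)s^2 - 2s + 4.
Check: q(8) = 4892/3. ✓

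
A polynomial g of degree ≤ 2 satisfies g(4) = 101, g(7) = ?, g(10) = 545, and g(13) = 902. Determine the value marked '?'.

On equispaced nodes a degree-2 polynomial has vanishing third forward difference, so
  - g(4) + 3·g(7) - 3·g(10) + g(13) = 0.
Substituting the known values and solving for g(7):
  3·g(7) = 834
  g(7) = 278.

278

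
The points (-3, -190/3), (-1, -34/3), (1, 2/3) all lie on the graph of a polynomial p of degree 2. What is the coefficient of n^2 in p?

Write p(n) = an^2 + bn + c. Substituting each data point gives a linear system:
  9a - 3b + c = -190/3
  a - b + c = -34/3
  a + b + c = 2/3
Solving the system yields a = -5, b = 6, c = -1/3.
So p(n) = -5n^2 + 6n - 1/3.
The leading coefficient is -5.

-5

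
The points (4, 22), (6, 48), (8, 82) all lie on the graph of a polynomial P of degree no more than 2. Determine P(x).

P(x) = x^2 + 3x - 6

Write P(x) = ax^2 + bx + c. Substituting each data point gives a linear system:
  16a + 4b + c = 22
  36a + 6b + c = 48
  64a + 8b + c = 82
Solving the system yields a = 1, b = 3, c = -6.
So P(x) = x^2 + 3x - 6.
Check: P(8) = 82. ✓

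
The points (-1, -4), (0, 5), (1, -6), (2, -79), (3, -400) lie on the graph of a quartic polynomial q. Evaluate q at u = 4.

-1299

Write q(u) = au^4 + bu^3 + cu^2 + du + e. Substituting each data point gives a linear system:
  a - b + c - d + e = -4
  e = 5
  a + b + c + d + e = -6
  16a + 8b + 4c + 2d + e = -79
  81a + 27b + 9c + 3d + e = -400
Solving the system yields a = -6, b = 5, c = -4, d = -6, e = 5.
So q(u) = -6u⁴ + 5u³ - 4u² - 6u + 5.
Then q(4) = -1299.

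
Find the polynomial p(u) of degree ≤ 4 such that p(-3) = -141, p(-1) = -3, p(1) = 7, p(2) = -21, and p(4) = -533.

Write p(u) = au^4 + bu^3 + cu^2 + du + e. Substituting each data point gives a linear system:
  81a - 27b + 9c - 3d + e = -141
  a - b + c - d + e = -3
  a + b + c + d + e = 7
  16a + 8b + 4c + 2d + e = -21
  256a + 64b + 16c + 4d + e = -533
Solving the system yields a = -2, b = -1, c = 1, d = 6, e = 3.
So p(u) = -2u^4 - u^3 + u^2 + 6u + 3.
Check: p(-1) = -3. ✓

p(u) = -2u^4 - u^3 + u^2 + 6u + 3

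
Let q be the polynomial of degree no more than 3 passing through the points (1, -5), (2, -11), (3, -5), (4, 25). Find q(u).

q(u) = 2u^3 - 6u^2 - 2u + 1

Write q(u) = au^3 + bu^2 + cu + d. Substituting each data point gives a linear system:
  a + b + c + d = -5
  8a + 4b + 2c + d = -11
  27a + 9b + 3c + d = -5
  64a + 16b + 4c + d = 25
Solving the system yields a = 2, b = -6, c = -2, d = 1.
So q(u) = 2u^3 - 6u^2 - 2u + 1.
Check: q(4) = 25. ✓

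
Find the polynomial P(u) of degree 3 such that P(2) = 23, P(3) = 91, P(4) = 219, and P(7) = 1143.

P(u) = 3u^3 + 3u^2 - 4u - 5

Using the Lagrange interpolation formula with nodes 2, 3, 4, 7:
  L_0(u) = (u - 3)(u - 4)(u - 7) / -10
  L_1(u) = (u - 2)(u - 4)(u - 7) / 4
  L_2(u) = (u - 2)(u - 3)(u - 7) / -6
  L_3(u) = (u - 2)(u - 3)(u - 4) / 60
Then P(u) = 23·L_0(u) + 91·L_1(u) + 219·L_2(u) + 1143·L_3(u).
Expanding and collecting terms gives P(u) = 3u^3 + 3u^2 - 4u - 5.
Check: P(3) = 91. ✓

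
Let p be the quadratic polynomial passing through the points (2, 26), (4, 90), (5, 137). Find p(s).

p(s) = 5s^2 + 2s + 2

Using the Lagrange interpolation formula with nodes 2, 4, 5:
  L_0(s) = (s - 4)(s - 5) / 6
  L_1(s) = (s - 2)(s - 5) / -2
  L_2(s) = (s - 2)(s - 4) / 3
Then p(s) = 26·L_0(s) + 90·L_1(s) + 137·L_2(s).
Expanding and collecting terms gives p(s) = 5s^2 + 2s + 2.
Check: p(5) = 137. ✓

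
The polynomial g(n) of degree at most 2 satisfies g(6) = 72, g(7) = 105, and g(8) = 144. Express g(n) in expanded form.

Write g(n) = an^2 + bn + c. Substituting each data point gives a linear system:
  36a + 6b + c = 72
  49a + 7b + c = 105
  64a + 8b + c = 144
Solving the system yields a = 3, b = -6, c = 0.
So g(n) = 3n^2 - 6n.
Check: g(6) = 72. ✓

g(n) = 3n^2 - 6n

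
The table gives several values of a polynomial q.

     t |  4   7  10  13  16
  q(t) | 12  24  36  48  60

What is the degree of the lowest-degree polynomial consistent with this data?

Forward differences of the values at t = 4, 7, 10, 13, 16:
  q  : 12  24  36  48  60
  Δ  : 12  12  12  12
  Δ^2: 0  0  0
  Δ^3: 0  0
  Δ^4: 0
The first differences are constant (12) and nonzero, while all higher differences vanish, so the minimal degree is 1.

1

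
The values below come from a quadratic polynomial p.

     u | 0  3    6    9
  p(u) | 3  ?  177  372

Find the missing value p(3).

The 3 known points determine the degree-2 polynomial uniquely.
Write p(u) = au^2 + bu + c. Substituting each data point gives a linear system:
  c = 3
  36a + 6b + c = 177
  81a + 9b + c = 372
Solving the system yields a = 4, b = 5, c = 3.
So p(u) = 4u² + 5u + 3.
Then p(3) = 54.

54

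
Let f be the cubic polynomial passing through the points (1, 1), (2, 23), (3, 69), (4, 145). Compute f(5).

Using the Lagrange interpolation formula with nodes 1, 2, 3, 4:
  L_0(x) = (x - 2)(x - 3)(x - 4) / -6
  L_1(x) = (x - 1)(x - 3)(x - 4) / 2
  L_2(x) = (x - 1)(x - 2)(x - 4) / -2
  L_3(x) = (x - 1)(x - 2)(x - 3) / 6
Then f(x) = 1·L_0(x) + 23·L_1(x) + 69·L_2(x) + 145·L_3(x).
Expanding and collecting terms gives f(x) = x³ + 6x² - 3x - 3.
Evaluating at x = 5: f(5) = 257.

257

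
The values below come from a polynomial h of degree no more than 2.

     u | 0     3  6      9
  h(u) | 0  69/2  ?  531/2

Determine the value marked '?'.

123

The 3 known points determine the degree-2 polynomial uniquely.
Write h(u) = au^2 + bu + c. Substituting each data point gives a linear system:
  c = 0
  9a + 3b + c = 69/2
  81a + 9b + c = 531/2
Solving the system yields a = 3, b = 5/2, c = 0.
So h(u) = 3u^2 + (5/2)u.
Then h(6) = 123.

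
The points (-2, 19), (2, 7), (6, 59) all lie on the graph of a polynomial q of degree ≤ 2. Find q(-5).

Using the Lagrange interpolation formula with nodes -2, 2, 6:
  L_0(x) = (x - 2)(x - 6) / 32
  L_1(x) = (x + 2)(x - 6) / -16
  L_2(x) = (x + 2)(x - 2) / 32
Then q(x) = 19·L_0(x) + 7·L_1(x) + 59·L_2(x).
Expanding and collecting terms gives q(x) = 2x^2 - 3x + 5.
Evaluating at x = -5: q(-5) = 70.

70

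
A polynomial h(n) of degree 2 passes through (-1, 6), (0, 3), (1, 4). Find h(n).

h(n) = 2n^2 - n + 3

Using the Lagrange interpolation formula with nodes -1, 0, 1:
  L_0(n) = n(n - 1) / 2
  L_1(n) = (n + 1)(n - 1) / -1
  L_2(n) = (n + 1)n / 2
Then h(n) = 6·L_0(n) + 3·L_1(n) + 4·L_2(n).
Expanding and collecting terms gives h(n) = 2n^2 - n + 3.
Check: h(0) = 3. ✓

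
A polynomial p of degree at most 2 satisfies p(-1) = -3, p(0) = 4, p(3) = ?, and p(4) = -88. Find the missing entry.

-47

The 3 known points determine the degree-2 polynomial uniquely.
Write p(u) = au^2 + bu + c. Substituting each data point gives a linear system:
  a - b + c = -3
  c = 4
  16a + 4b + c = -88
Solving the system yields a = -6, b = 1, c = 4.
So p(u) = -6u^2 + u + 4.
Then p(3) = -47.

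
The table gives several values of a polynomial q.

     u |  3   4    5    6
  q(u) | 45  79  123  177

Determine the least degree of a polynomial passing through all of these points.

2

Forward differences of the values at u = 3, 4, 5, 6:
  q  : 45  79  123  177
  Δ  : 34  44  54
  Δ^2: 10  10
  Δ^3: 0
The second differences are constant (10) and nonzero, while all higher differences vanish, so the minimal degree is 2.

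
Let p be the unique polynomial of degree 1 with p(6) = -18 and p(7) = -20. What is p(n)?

Write p(n) = an + b. Substituting each data point gives a linear system:
  6a + b = -18
  7a + b = -20
Solving the system yields a = -2, b = -6.
So p(n) = -2n - 6.
Check: p(6) = -18. ✓

p(n) = -2n - 6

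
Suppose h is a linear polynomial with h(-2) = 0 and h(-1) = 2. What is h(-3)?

-2

Write h(s) = as + b. Substituting each data point gives a linear system:
  -2a + b = 0
  -a + b = 2
Solving the system yields a = 2, b = 4.
So h(s) = 2s + 4.
Then h(-3) = -2.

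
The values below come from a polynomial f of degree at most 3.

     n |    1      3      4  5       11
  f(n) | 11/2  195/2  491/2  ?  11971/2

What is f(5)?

The 4 known points determine the degree-3 polynomial uniquely.
Write f(n) = an^3 + bn^2 + cn + d. Substituting each data point gives a linear system:
  a + b + c + d = 11/2
  27a + 9b + 3c + d = 195/2
  64a + 16b + 4c + d = 491/2
  1331a + 121b + 11c + d = 11971/2
Solving the system yields a = 5, b = -6, c = 5, d = 3/2.
So f(n) = 5n³ - 6n² + 5n + 3/2.
Then f(5) = 1003/2.

1003/2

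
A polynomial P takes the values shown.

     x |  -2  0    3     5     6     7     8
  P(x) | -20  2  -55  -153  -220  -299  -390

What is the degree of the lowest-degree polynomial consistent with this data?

2

Divided differences on the nodes -2, 0, 3, 5, 6, 7, 8:
  order 0: -20  2  -55  -153  -220  -299  -390
  order 1: 11  -19  -49  -67  -79  -91
  order 2: -6  -6  -6  -6  -6
  order 3: 0  0  0  0
  order 4: 0  0  0
  order 5: 0  0
  order 6: 0
The order-2 divided differences are all -6 (nonzero) and every higher order vanishes, so the data lies on a polynomial of degree exactly 2.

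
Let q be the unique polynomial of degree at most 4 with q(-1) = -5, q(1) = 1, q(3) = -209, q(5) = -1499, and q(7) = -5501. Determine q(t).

Using the Lagrange interpolation formula with nodes -1, 1, 3, 5, 7:
  L_0(t) = (t - 1)(t - 3)(t - 5)(t - 7) / 384
  L_1(t) = (t + 1)(t - 3)(t - 5)(t - 7) / -96
  L_2(t) = (t + 1)(t - 1)(t - 5)(t - 7) / 64
  L_3(t) = (t + 1)(t - 1)(t - 3)(t - 7) / -96
  L_4(t) = (t + 1)(t - 1)(t - 3)(t - 5) / 384
Then q(t) = -5·L_0(t) + 1·L_1(t) - 209·L_2(t) - 1499·L_3(t) - 5501·L_4(t).
Expanding and collecting terms gives q(t) = -2t^4 - 2t^3 - t^2 + 5t + 1.
Check: q(-1) = -5. ✓

q(t) = -2t^4 - 2t^3 - t^2 + 5t + 1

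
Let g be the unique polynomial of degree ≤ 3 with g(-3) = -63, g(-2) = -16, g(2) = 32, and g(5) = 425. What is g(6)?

720

Using the Lagrange interpolation formula with nodes -3, -2, 2, 5:
  L_0(t) = (t + 2)(t - 2)(t - 5) / -40
  L_1(t) = (t + 3)(t - 2)(t - 5) / 28
  L_2(t) = (t + 3)(t + 2)(t - 5) / -60
  L_3(t) = (t + 3)(t + 2)(t - 2) / 168
Then g(t) = -63·L_0(t) - 16·L_1(t) + 32·L_2(t) + 425·L_3(t).
Expanding and collecting terms gives g(t) = 3t^3 + 2t^2.
Evaluating at t = 6: g(6) = 720.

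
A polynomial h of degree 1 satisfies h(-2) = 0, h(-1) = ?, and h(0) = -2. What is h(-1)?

-1

The 2 known points determine the degree-1 polynomial uniquely.
Write h(x) = ax + b. Substituting each data point gives a linear system:
  -2a + b = 0
  b = -2
Solving the system yields a = -1, b = -2.
So h(x) = -x - 2.
Then h(-1) = -1.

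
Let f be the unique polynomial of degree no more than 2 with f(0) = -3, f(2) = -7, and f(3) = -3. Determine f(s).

Using the Lagrange interpolation formula with nodes 0, 2, 3:
  L_0(s) = (s - 2)(s - 3) / 6
  L_1(s) = s(s - 3) / -2
  L_2(s) = s(s - 2) / 3
Then f(s) = -3·L_0(s) - 7·L_1(s) - 3·L_2(s).
Expanding and collecting terms gives f(s) = 2s² - 6s - 3.
Check: f(3) = -3. ✓

f(s) = 2s^2 - 6s - 3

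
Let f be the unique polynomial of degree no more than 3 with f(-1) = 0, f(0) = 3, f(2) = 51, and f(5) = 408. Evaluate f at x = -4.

-69

Using the Lagrange interpolation formula with nodes -1, 0, 2, 5:
  L_0(x) = x(x - 2)(x - 5) / -18
  L_1(x) = (x + 1)(x - 2)(x - 5) / 10
  L_2(x) = (x + 1)x(x - 5) / -18
  L_3(x) = (x + 1)x(x - 2) / 90
Then f(x) = 0·L_0(x) + 3·L_1(x) + 51·L_2(x) + 408·L_3(x).
Expanding and collecting terms gives f(x) = 2x^3 + 5x^2 + 6x + 3.
Evaluating at x = -4: f(-4) = -69.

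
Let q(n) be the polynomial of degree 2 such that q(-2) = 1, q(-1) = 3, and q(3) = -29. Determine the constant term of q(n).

Write q(n) = an^2 + bn + c. Substituting each data point gives a linear system:
  4a - 2b + c = 1
  a - b + c = 3
  9a + 3b + c = -29
Solving the system yields a = -2, b = -4, c = 1.
So q(n) = -2n^2 - 4n + 1.
The constant term is 1.

1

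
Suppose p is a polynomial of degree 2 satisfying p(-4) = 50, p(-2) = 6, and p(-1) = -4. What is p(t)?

p(t) = 4t^2 + 2t - 6

Write p(t) = at^2 + bt + c. Substituting each data point gives a linear system:
  16a - 4b + c = 50
  4a - 2b + c = 6
  a - b + c = -4
Solving the system yields a = 4, b = 2, c = -6.
So p(t) = 4t^2 + 2t - 6.
Check: p(-1) = -4. ✓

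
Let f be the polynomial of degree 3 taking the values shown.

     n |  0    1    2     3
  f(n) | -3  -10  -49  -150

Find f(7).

-1774

Using the Lagrange interpolation formula with nodes 0, 1, 2, 3:
  L_0(n) = (n - 1)(n - 2)(n - 3) / -6
  L_1(n) = n(n - 2)(n - 3) / 2
  L_2(n) = n(n - 1)(n - 3) / -2
  L_3(n) = n(n - 1)(n - 2) / 6
Then f(n) = -3·L_0(n) - 10·L_1(n) - 49·L_2(n) - 150·L_3(n).
Expanding and collecting terms gives f(n) = -5n^3 - n^2 - n - 3.
Evaluating at n = 7: f(7) = -1774.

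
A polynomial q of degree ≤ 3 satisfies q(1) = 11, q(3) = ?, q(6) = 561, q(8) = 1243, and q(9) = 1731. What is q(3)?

The 4 known points determine the degree-3 polynomial uniquely.
Write q(n) = an^3 + bn^2 + cn + d. Substituting each data point gives a linear system:
  a + b + c + d = 11
  216a + 36b + 6c + d = 561
  512a + 64b + 8c + d = 1243
  729a + 81b + 9c + d = 1731
Solving the system yields a = 2, b = 3, c = 3, d = 3.
So q(n) = 2n^3 + 3n^2 + 3n + 3.
Then q(3) = 93.

93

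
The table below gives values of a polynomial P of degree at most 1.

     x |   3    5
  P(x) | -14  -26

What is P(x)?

P(x) = -6x + 4

Write P(x) = ax + b. Substituting each data point gives a linear system:
  3a + b = -14
  5a + b = -26
Solving the system yields a = -6, b = 4.
So P(x) = -6x + 4.
Check: P(5) = -26. ✓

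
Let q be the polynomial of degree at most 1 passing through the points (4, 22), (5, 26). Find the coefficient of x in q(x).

Write q(x) = ax + b. Substituting each data point gives a linear system:
  4a + b = 22
  5a + b = 26
Solving the system yields a = 4, b = 6.
So q(x) = 4x + 6.
The leading coefficient is 4.

4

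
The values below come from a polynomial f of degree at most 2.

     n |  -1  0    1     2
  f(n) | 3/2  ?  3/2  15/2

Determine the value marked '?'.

The 3 known points determine the degree-2 polynomial uniquely.
Write f(n) = an^2 + bn + c. Substituting each data point gives a linear system:
  a - b + c = 3/2
  a + b + c = 3/2
  4a + 2b + c = 15/2
Solving the system yields a = 2, b = 0, c = -1/2.
So f(n) = 2n^2 - 1/2.
Then f(0) = -1/2.

-1/2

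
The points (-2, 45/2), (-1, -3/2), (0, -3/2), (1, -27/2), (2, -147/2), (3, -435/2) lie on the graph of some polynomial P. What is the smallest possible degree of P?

Forward differences of the values at s = -2, -1, 0, 1, 2, 3:
  P  : 45/2  -3/2  -3/2  -27/2  -147/2  -435/2
  Δ  : -24  0  -12  -60  -144
  Δ^2: 24  -12  -48  -84
  Δ^3: -36  -36  -36
  Δ^4: 0  0
  Δ^5: 0
The third differences are constant (-36) and nonzero, while all higher differences vanish, so the minimal degree is 3.

3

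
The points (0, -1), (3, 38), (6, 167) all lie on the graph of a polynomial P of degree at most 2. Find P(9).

386

Write P(s) = as^2 + bs + c. Substituting each data point gives a linear system:
  c = -1
  9a + 3b + c = 38
  36a + 6b + c = 167
Solving the system yields a = 5, b = -2, c = -1.
So P(s) = 5s^2 - 2s - 1.
Then P(9) = 386.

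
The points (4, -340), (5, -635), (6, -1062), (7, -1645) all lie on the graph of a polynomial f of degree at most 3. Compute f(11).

-6017

Forward differences of the values at n = 4, 5, 6, 7:
  f  : -340  -635  -1062  -1645
  Δ  : -295  -427  -583
  Δ^2: -132  -156
  Δ^3: -24
The third differences are constant, confirming degree 3.
Interpolating (Newton forward form) and evaluating at n = 11 gives f(11) = -6017.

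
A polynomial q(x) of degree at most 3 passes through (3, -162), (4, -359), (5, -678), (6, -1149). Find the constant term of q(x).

Write q(x) = ax^3 + bx^2 + cx + d. Substituting each data point gives a linear system:
  27a + 9b + 3c + d = -162
  64a + 16b + 4c + d = -359
  125a + 25b + 5c + d = -678
  216a + 36b + 6c + d = -1149
Solving the system yields a = -5, b = -1, c = -5, d = -3.
So q(x) = -5x^3 - x^2 - 5x - 3.
The constant term is -3.

-3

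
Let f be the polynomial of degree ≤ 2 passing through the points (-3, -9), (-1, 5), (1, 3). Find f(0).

6

Forward differences of the values at s = -3, -1, 1:
  f  : -9  5  3
  Δ  : 14  -2
  Δ^2: -16
The second differences are constant, confirming degree 2.
Interpolating (Newton forward form) and evaluating at s = 0 gives f(0) = 6.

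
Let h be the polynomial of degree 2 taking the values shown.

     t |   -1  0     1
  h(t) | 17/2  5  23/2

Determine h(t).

h(t) = 5t^2 + (3/2)t + 5

Write h(t) = at^2 + bt + c. Substituting each data point gives a linear system:
  a - b + c = 17/2
  c = 5
  a + b + c = 23/2
Solving the system yields a = 5, b = 3/2, c = 5.
So h(t) = 5t² + (3/2)t + 5.
Check: h(-1) = 17/2. ✓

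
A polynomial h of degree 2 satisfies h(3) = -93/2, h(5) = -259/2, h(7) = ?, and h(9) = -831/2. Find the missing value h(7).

-505/2

On equispaced nodes a degree-2 polynomial has vanishing third forward difference, so
  - h(3) + 3·h(5) - 3·h(7) + h(9) = 0.
Substituting the known values and solving for h(7):
  -3·h(7) = 1515/2
  h(7) = -505/2.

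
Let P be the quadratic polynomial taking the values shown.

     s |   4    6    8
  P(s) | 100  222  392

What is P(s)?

Write P(s) = as^2 + bs + c. Substituting each data point gives a linear system:
  16a + 4b + c = 100
  36a + 6b + c = 222
  64a + 8b + c = 392
Solving the system yields a = 6, b = 1, c = 0.
So P(s) = 6s^2 + s.
Check: P(6) = 222. ✓

P(s) = 6s^2 + s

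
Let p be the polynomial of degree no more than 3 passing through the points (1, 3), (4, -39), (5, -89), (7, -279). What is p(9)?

-629

Write p(s) = as^3 + bs^2 + cs + d. Substituting each data point gives a linear system:
  a + b + c + d = 3
  64a + 16b + 4c + d = -39
  125a + 25b + 5c + d = -89
  343a + 49b + 7c + d = -279
Solving the system yields a = -1, b = 1, c = 2, d = 1.
So p(s) = -s³ + s² + 2s + 1.
Then p(9) = -629.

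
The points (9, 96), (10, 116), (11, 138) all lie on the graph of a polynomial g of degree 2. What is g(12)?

162

Write g(x) = ax^2 + bx + c. Substituting each data point gives a linear system:
  81a + 9b + c = 96
  100a + 10b + c = 116
  121a + 11b + c = 138
Solving the system yields a = 1, b = 1, c = 6.
So g(x) = x^2 + x + 6.
Then g(12) = 162.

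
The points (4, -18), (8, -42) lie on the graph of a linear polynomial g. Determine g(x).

g(x) = -6x + 6

Write g(x) = ax + b. Substituting each data point gives a linear system:
  4a + b = -18
  8a + b = -42
Solving the system yields a = -6, b = 6.
So g(x) = -6x + 6.
Check: g(8) = -42. ✓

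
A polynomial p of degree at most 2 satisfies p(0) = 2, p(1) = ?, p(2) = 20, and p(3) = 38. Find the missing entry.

The 3 known points determine the degree-2 polynomial uniquely.
Write p(n) = an^2 + bn + c. Substituting each data point gives a linear system:
  c = 2
  4a + 2b + c = 20
  9a + 3b + c = 38
Solving the system yields a = 3, b = 3, c = 2.
So p(n) = 3n^2 + 3n + 2.
Then p(1) = 8.

8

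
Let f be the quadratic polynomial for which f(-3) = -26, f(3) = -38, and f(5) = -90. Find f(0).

-5

Using the Lagrange interpolation formula with nodes -3, 3, 5:
  L_0(u) = (u - 3)(u - 5) / 48
  L_1(u) = (u + 3)(u - 5) / -12
  L_2(u) = (u + 3)(u - 3) / 16
Then f(u) = -26·L_0(u) - 38·L_1(u) - 90·L_2(u).
Expanding and collecting terms gives f(u) = -3u^2 - 2u - 5.
Evaluating at u = 0: f(0) = -5.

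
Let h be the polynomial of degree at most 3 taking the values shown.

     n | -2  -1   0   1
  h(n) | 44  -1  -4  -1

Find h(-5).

Forward differences of the values at n = -2, -1, 0, 1:
  h  : 44  -1  -4  -1
  Δ  : -45  -3  3
  Δ^2: 42  6
  Δ^3: -36
The third differences are constant, confirming degree 3.
Interpolating (Newton forward form) and evaluating at n = -5 gives h(-5) = 791.

791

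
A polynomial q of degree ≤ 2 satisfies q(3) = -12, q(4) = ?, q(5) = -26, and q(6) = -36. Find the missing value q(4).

The 3 known points determine the degree-2 polynomial uniquely.
Write q(t) = at^2 + bt + c. Substituting each data point gives a linear system:
  9a + 3b + c = -12
  25a + 5b + c = -26
  36a + 6b + c = -36
Solving the system yields a = -1, b = 1, c = -6.
So q(t) = -t^2 + t - 6.
Then q(4) = -18.

-18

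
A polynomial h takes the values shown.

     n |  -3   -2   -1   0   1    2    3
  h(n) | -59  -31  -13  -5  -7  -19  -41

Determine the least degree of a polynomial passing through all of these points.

Forward differences of the values at n = -3, -2, -1, 0, 1, 2, 3:
  h  : -59  -31  -13  -5  -7  -19  -41
  Δ  : 28  18  8  -2  -12  -22
  Δ^2: -10  -10  -10  -10  -10
  Δ^3: 0  0  0  0
  Δ^4: 0  0  0
  Δ^5: 0  0
  Δ^6: 0
The second differences are constant (-10) and nonzero, while all higher differences vanish, so the minimal degree is 2.

2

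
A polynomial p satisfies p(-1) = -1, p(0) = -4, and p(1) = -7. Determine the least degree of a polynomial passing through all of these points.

1

Forward differences of the values at n = -1, 0, 1:
  p  : -1  -4  -7
  Δ  : -3  -3
  Δ^2: 0
The first differences are constant (-3) and nonzero, while all higher differences vanish, so the minimal degree is 1.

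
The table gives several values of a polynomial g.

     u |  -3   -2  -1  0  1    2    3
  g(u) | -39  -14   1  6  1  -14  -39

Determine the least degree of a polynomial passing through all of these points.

Forward differences of the values at u = -3, -2, -1, 0, 1, 2, 3:
  g  : -39  -14  1  6  1  -14  -39
  Δ  : 25  15  5  -5  -15  -25
  Δ^2: -10  -10  -10  -10  -10
  Δ^3: 0  0  0  0
  Δ^4: 0  0  0
  Δ^5: 0  0
  Δ^6: 0
The second differences are constant (-10) and nonzero, while all higher differences vanish, so the minimal degree is 2.

2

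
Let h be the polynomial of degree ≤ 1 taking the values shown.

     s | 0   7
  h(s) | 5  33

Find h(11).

Using the Lagrange interpolation formula with nodes 0, 7:
  L_0(s) = (s - 7) / -7
  L_1(s) = s / 7
Then h(s) = 5·L_0(s) + 33·L_1(s).
Expanding and collecting terms gives h(s) = 4s + 5.
Evaluating at s = 11: h(11) = 49.

49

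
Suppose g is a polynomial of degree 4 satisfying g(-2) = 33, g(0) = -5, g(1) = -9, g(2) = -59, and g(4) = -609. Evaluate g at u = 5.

Write g(u) = au^4 + bu^3 + cu^2 + du + e. Substituting each data point gives a linear system:
  16a - 8b + 4c - 2d + e = 33
  e = -5
  a + b + c + d + e = -9
  16a + 8b + 4c + 2d + e = -59
  256a + 64b + 16c + 4d + e = -609
Solving the system yields a = -1, b = -6, c = 2, d = 1, e = -5.
So g(u) = -u^4 - 6u^3 + 2u^2 + u - 5.
Then g(5) = -1325.

-1325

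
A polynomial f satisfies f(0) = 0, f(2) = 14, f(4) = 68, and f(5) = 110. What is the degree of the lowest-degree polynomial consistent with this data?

2

Divided differences on the nodes 0, 2, 4, 5:
  order 0: 0  14  68  110
  order 1: 7  27  42
  order 2: 5  5
  order 3: 0
The order-2 divided differences are all 5 (nonzero) and every higher order vanishes, so the data lies on a polynomial of degree exactly 2.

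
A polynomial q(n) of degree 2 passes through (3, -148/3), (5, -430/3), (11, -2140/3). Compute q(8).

-1123/3

Write q(n) = an^2 + bn + c. Substituting each data point gives a linear system:
  9a + 3b + c = -148/3
  25a + 5b + c = -430/3
  121a + 11b + c = -2140/3
Solving the system yields a = -6, b = 1, c = 5/3.
So q(n) = -6n² + n + 5/3.
Then q(8) = -1123/3.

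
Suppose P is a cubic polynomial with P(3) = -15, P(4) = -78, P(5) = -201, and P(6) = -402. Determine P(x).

Using the Lagrange interpolation formula with nodes 3, 4, 5, 6:
  L_0(x) = (x - 4)(x - 5)(x - 6) / -6
  L_1(x) = (x - 3)(x - 5)(x - 6) / 2
  L_2(x) = (x - 3)(x - 4)(x - 6) / -2
  L_3(x) = (x - 3)(x - 4)(x - 5) / 6
Then P(x) = -15·L_0(x) - 78·L_1(x) - 201·L_2(x) - 402·L_3(x).
Expanding and collecting terms gives P(x) = -3x^3 + 6x^2 + 6x - 6.
Check: P(6) = -402. ✓

P(x) = -3x^3 + 6x^2 + 6x - 6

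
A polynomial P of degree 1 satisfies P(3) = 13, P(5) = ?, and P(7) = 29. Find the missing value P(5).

21

The 2 known points determine the degree-1 polynomial uniquely.
Write P(u) = au + b. Substituting each data point gives a linear system:
  3a + b = 13
  7a + b = 29
Solving the system yields a = 4, b = 1.
So P(u) = 4u + 1.
Then P(5) = 21.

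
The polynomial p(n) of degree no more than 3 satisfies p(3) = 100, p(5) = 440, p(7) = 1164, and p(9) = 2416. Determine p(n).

Using the Lagrange interpolation formula with nodes 3, 5, 7, 9:
  L_0(n) = (n - 5)(n - 7)(n - 9) / -48
  L_1(n) = (n - 3)(n - 7)(n - 9) / 16
  L_2(n) = (n - 3)(n - 5)(n - 9) / -16
  L_3(n) = (n - 3)(n - 5)(n - 7) / 48
Then p(n) = 100·L_0(n) + 440·L_1(n) + 1164·L_2(n) + 2416·L_3(n).
Expanding and collecting terms gives p(n) = 3n³ + 3n² - n - 5.
Check: p(3) = 100. ✓

p(n) = 3n^3 + 3n^2 - n - 5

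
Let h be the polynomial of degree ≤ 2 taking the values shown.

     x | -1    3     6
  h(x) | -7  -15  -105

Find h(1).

5

Using the Lagrange interpolation formula with nodes -1, 3, 6:
  L_0(x) = (x - 3)(x - 6) / 28
  L_1(x) = (x + 1)(x - 6) / -12
  L_2(x) = (x + 1)(x - 3) / 21
Then h(x) = -7·L_0(x) - 15·L_1(x) - 105·L_2(x).
Expanding and collecting terms gives h(x) = -4x^2 + 6x + 3.
Evaluating at x = 1: h(1) = 5.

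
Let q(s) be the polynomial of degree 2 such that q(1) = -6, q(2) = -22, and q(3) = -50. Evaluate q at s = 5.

-142

Write q(s) = as^2 + bs + c. Substituting each data point gives a linear system:
  a + b + c = -6
  4a + 2b + c = -22
  9a + 3b + c = -50
Solving the system yields a = -6, b = 2, c = -2.
So q(s) = -6s² + 2s - 2.
Then q(5) = -142.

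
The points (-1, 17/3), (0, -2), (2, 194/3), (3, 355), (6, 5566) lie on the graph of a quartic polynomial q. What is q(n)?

q(n) = 4n^4 + 2n^3 - (1/3)n^2 - 6n - 2

Write q(n) = an^4 + bn^3 + cn^2 + dn + e. Substituting each data point gives a linear system:
  a - b + c - d + e = 17/3
  e = -2
  16a + 8b + 4c + 2d + e = 194/3
  81a + 27b + 9c + 3d + e = 355
  1296a + 216b + 36c + 6d + e = 5566
Solving the system yields a = 4, b = 2, c = -1/3, d = -6, e = -2.
So q(n) = 4n^4 + 2n^3 - (1/3)n^2 - 6n - 2.
Check: q(3) = 355. ✓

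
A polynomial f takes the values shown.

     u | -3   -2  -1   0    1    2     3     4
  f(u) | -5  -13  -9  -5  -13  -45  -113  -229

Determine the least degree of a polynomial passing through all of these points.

Forward differences of the values at u = -3, -2, -1, 0, 1, 2, 3, 4:
  f  : -5  -13  -9  -5  -13  -45  -113  -229
  Δ  : -8  4  4  -8  -32  -68  -116
  Δ^2: 12  0  -12  -24  -36  -48
  Δ^3: -12  -12  -12  -12  -12
  Δ^4: 0  0  0  0
  Δ^5: 0  0  0
  Δ^6: 0  0
  Δ^7: 0
The third differences are constant (-12) and nonzero, while all higher differences vanish, so the minimal degree is 3.

3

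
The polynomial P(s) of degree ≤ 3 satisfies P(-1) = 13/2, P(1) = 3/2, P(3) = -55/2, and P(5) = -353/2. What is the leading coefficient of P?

Write P(s) = as^3 + bs^2 + cs + d. Substituting each data point gives a linear system:
  -a + b - c + d = 13/2
  a + b + c + d = 3/2
  27a + 9b + 3c + d = -55/2
  125a + 25b + 5c + d = -353/2
Solving the system yields a = -2, b = 3, c = -1/2, d = 1.
So P(s) = -2s^3 + 3s^2 - (1/2)s + 1.
The leading coefficient is -2.

-2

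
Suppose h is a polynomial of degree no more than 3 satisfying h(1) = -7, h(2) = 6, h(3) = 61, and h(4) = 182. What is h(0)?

-2

Forward differences of the values at u = 1, 2, 3, 4:
  h  : -7  6  61  182
  Δ  : 13  55  121
  Δ^2: 42  66
  Δ^3: 24
The third differences are constant, confirming degree 3.
Interpolating (Newton forward form) and evaluating at u = 0 gives h(0) = -2.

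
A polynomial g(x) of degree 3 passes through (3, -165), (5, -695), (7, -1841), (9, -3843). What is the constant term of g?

Write g(x) = ax^3 + bx^2 + cx + d. Substituting each data point gives a linear system:
  27a + 9b + 3c + d = -165
  125a + 25b + 5c + d = -695
  343a + 49b + 7c + d = -1841
  729a + 81b + 9c + d = -3843
Solving the system yields a = -5, b = -2, c = -4, d = 0.
So g(x) = -5x^3 - 2x^2 - 4x.
The constant term is 0.

0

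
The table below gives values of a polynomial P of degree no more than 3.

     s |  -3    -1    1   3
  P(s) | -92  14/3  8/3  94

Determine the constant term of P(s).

4

Write P(s) = as^3 + bs^2 + cs + d. Substituting each data point gives a linear system:
  -27a + 9b - 3c + d = -92
  -a + b - c + d = 14/3
  a + b + c + d = 8/3
  27a + 9b + 3c + d = 94
Solving the system yields a = 4, b = -1/3, c = -5, d = 4.
So P(s) = 4s^3 - (1/3)s^2 - 5s + 4.
The constant term is 4.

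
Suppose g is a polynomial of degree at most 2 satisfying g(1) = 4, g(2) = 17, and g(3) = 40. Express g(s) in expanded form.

g(s) = 5s^2 - 2s + 1

Using the Lagrange interpolation formula with nodes 1, 2, 3:
  L_0(s) = (s - 2)(s - 3) / 2
  L_1(s) = (s - 1)(s - 3) / -1
  L_2(s) = (s - 1)(s - 2) / 2
Then g(s) = 4·L_0(s) + 17·L_1(s) + 40·L_2(s).
Expanding and collecting terms gives g(s) = 5s^2 - 2s + 1.
Check: g(3) = 40. ✓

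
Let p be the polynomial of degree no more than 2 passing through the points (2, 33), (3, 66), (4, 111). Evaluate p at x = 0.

3

Using the Lagrange interpolation formula with nodes 2, 3, 4:
  L_0(x) = (x - 3)(x - 4) / 2
  L_1(x) = (x - 2)(x - 4) / -1
  L_2(x) = (x - 2)(x - 3) / 2
Then p(x) = 33·L_0(x) + 66·L_1(x) + 111·L_2(x).
Expanding and collecting terms gives p(x) = 6x² + 3x + 3.
Evaluating at x = 0: p(0) = 3.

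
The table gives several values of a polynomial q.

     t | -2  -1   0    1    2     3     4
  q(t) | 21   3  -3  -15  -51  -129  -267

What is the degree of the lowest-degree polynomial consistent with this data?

Forward differences of the values at t = -2, -1, 0, 1, 2, 3, 4:
  q  : 21  3  -3  -15  -51  -129  -267
  Δ  : -18  -6  -12  -36  -78  -138
  Δ^2: 12  -6  -24  -42  -60
  Δ^3: -18  -18  -18  -18
  Δ^4: 0  0  0
  Δ^5: 0  0
  Δ^6: 0
The third differences are constant (-18) and nonzero, while all higher differences vanish, so the minimal degree is 3.

3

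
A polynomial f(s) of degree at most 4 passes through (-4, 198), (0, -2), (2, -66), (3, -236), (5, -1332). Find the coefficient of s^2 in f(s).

3

Write f(s) = as^4 + bs^3 + cs^2 + ds + e. Substituting each data point gives a linear system:
  256a - 64b + 16c - 4d + e = 198
  e = -2
  16a + 8b + 4c + 2d + e = -66
  81a + 27b + 9c + 3d + e = -236
  625a + 125b + 25c + 5d + e = -1332
Solving the system yields a = -1, b = -6, c = 3, d = -6, e = -2.
So f(s) = -s^4 - 6s^3 + 3s^2 - 6s - 2.
The coefficient of s^2 is 3.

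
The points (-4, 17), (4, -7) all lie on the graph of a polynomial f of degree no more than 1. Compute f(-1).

8

Using the Lagrange interpolation formula with nodes -4, 4:
  L_0(u) = (u - 4) / -8
  L_1(u) = (u + 4) / 8
Then f(u) = 17·L_0(u) - 7·L_1(u).
Expanding and collecting terms gives f(u) = -3u + 5.
Evaluating at u = -1: f(-1) = 8.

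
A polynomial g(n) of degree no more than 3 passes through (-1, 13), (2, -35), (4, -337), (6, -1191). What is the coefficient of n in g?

-1

Write g(n) = an^3 + bn^2 + cn + d. Substituting each data point gives a linear system:
  -a + b - c + d = 13
  8a + 4b + 2c + d = -35
  64a + 16b + 4c + d = -337
  216a + 36b + 6c + d = -1191
Solving the system yields a = -6, b = 3, c = -1, d = 3.
So g(n) = -6n³ + 3n² - n + 3.
The coefficient of n is -1.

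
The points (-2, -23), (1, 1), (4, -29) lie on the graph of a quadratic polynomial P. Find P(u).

P(u) = -3u^2 + 5u - 1

Write P(u) = au^2 + bu + c. Substituting each data point gives a linear system:
  4a - 2b + c = -23
  a + b + c = 1
  16a + 4b + c = -29
Solving the system yields a = -3, b = 5, c = -1.
So P(u) = -3u^2 + 5u - 1.
Check: P(1) = 1. ✓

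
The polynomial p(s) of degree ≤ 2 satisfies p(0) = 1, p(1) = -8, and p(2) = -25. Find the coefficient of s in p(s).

-5

Write p(s) = as^2 + bs + c. Substituting each data point gives a linear system:
  c = 1
  a + b + c = -8
  4a + 2b + c = -25
Solving the system yields a = -4, b = -5, c = 1.
So p(s) = -4s^2 - 5s + 1.
The coefficient of s is -5.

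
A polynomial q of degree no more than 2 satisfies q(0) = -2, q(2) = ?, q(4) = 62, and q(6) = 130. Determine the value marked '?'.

On equispaced nodes a degree-2 polynomial has vanishing third forward difference, so
  - q(0) + 3·q(2) - 3·q(4) + q(6) = 0.
Substituting the known values and solving for q(2):
  3·q(2) = 54
  q(2) = 18.

18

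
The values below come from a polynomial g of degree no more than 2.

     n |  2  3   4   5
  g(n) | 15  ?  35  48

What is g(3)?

24

The 3 known points determine the degree-2 polynomial uniquely.
Write g(n) = an^2 + bn + c. Substituting each data point gives a linear system:
  4a + 2b + c = 15
  16a + 4b + c = 35
  25a + 5b + c = 48
Solving the system yields a = 1, b = 4, c = 3.
So g(n) = n² + 4n + 3.
Then g(3) = 24.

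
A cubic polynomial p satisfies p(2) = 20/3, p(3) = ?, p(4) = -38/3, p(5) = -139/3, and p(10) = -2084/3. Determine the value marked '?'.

The 4 known points determine the degree-3 polynomial uniquely.
Write p(x) = ax^3 + bx^2 + cx + d. Substituting each data point gives a linear system:
  8a + 4b + 2c + d = 20/3
  64a + 16b + 4c + d = -38/3
  125a + 25b + 5c + d = -139/3
  1000a + 100b + 10c + d = -2084/3
Solving the system yields a = -1, b = 3, c = 1/3, d = 2.
So p(x) = -x^3 + 3x^2 + (1/3)x + 2.
Then p(3) = 3.

3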